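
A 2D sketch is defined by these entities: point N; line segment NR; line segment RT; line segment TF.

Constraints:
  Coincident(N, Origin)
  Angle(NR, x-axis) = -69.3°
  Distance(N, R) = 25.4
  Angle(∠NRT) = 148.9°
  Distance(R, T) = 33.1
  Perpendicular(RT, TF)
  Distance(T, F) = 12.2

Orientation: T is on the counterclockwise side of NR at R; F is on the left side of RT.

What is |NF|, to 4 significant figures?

54.86

N is at the origin; NR runs at -69.3° with length 25.4, so R = 25.4·(cos -69.3°, sin -69.3°) = (8.978, -23.76). ∠NRT = 148.9°, so RT runs at -69.3° + (180° − 148.9°) = -38.20° from the x-axis; with |RT| = 33.1, T = R + 33.1·(cos -38.20°, sin -38.20°) = (34.99, -44.23). RT is perpendicular to TF; with |TF| = 12.2 on the left of RT, F = T + 12.2·(0.6184, 0.7859) = (42.53, -34.64). Then |NF| = |F − N| = 54.86.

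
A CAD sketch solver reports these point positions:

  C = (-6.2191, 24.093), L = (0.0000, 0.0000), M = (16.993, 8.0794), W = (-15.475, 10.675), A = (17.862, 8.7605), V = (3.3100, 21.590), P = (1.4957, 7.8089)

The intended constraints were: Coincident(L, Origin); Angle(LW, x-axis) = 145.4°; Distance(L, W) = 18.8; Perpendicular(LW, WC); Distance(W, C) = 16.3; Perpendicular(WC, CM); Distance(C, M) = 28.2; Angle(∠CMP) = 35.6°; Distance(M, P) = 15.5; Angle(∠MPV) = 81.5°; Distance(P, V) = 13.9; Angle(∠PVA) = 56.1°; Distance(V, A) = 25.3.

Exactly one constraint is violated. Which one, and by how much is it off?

Distance(V, A) = 25.3 — off by 5.90.

L = (0.00, 0.00) ✓; LW at 145.4° ✓; |LW| = 18.80 ✓; ∠(LW, WC) = 90.00° ✓; |WC| = 16.30 ✓; ∠(WC, CM) = 90.00° ✓; |CM| = 28.20 ✓; ∠CMP = 35.60° ✓; |MP| = 15.50 ✓; ∠MPV = 81.50° ✓; |PV| = 13.90 ✓; ∠PVA = 56.10° ✓; |VA| = 19.40 ✗.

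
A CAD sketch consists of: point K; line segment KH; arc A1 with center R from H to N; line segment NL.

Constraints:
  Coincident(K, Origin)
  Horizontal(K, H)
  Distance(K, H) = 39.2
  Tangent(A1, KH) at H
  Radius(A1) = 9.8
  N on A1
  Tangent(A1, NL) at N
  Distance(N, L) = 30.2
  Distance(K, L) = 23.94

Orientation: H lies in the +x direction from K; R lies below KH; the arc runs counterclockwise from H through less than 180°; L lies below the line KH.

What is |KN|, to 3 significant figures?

32.9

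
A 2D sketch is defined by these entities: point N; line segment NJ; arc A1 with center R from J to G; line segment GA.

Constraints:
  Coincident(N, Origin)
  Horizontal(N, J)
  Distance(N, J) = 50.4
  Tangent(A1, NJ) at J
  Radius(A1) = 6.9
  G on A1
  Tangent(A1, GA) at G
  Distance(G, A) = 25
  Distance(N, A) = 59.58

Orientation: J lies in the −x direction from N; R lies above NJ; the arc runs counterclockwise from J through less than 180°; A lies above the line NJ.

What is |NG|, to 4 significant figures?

44.53

N is at the origin; N and J share the same y with |NJ| = 50.4 and J on the −x side, so J = (-50.40, 0.000). The tangent condition forces RJ to be normal to NJ, so R = J + (0, 6.9) = (-50.40, 6.900). Since RG ⟂ GA (tangency), |RA| = √(6.9² + 25.0²) = 25.93 regardless of where G sits on A1. So A lies on both circle(N, 59.58) and circle(R, 25.93); the above-NJ intersection is A = (-49.72, 32.83). G is the foot of the tangent from A: G = (-43.70, 8.561).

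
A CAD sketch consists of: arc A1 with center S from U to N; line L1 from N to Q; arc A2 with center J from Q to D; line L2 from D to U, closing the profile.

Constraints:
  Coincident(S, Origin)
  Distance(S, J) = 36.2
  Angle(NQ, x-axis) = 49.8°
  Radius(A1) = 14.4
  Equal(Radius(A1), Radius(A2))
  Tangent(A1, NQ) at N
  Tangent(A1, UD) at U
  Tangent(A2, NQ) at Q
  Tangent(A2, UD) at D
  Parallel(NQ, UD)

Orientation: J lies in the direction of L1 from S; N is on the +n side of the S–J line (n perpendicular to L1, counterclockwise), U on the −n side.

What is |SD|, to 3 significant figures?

39.0

The slot axis is L1's direction at 49.8°, so u = (cos 49.8°, sin 49.8°) = (0.645, 0.764) and n = (−sin 49.8°, cos 49.8°) = (-0.764, 0.645). S is at the origin and J lies 36.2 along u from S, so J = 36.2·u = (23.4, 27.6). Tangency of A1 to both parallel lines with radius 14.4 puts N and U at S ± 14.4·n: N = (-11.0, 9.29), U = (11.0, -9.29). Equal radii place Q and D the same way about J: Q = J + 14.4·n = (12.4, 36.9), D = J − 14.4·n = (34.4, 18.4). Then |SD| = |D − S| = 39.0.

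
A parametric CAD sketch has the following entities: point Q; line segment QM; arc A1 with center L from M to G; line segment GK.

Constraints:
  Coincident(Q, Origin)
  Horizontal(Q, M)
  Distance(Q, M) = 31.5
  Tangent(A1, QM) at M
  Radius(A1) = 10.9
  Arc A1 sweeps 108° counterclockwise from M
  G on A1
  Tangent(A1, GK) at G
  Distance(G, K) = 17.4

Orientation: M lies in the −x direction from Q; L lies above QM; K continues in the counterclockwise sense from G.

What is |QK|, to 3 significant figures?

40.7

On A1, M sits at bearing -90° from L; a 108° counterclockwise sweep puts G at bearing 18°, so G = L + 10.9·(cos 18°, sin 18°) = (-21.1, 14.3). A1 meets GK tangentially, so LG is at right angles to GK, so GK runs along (−sin 18°, cos 18°); with |GK| = 17.4, K = (-26.5, 30.8). Then |QK| = |K − Q| = 40.7.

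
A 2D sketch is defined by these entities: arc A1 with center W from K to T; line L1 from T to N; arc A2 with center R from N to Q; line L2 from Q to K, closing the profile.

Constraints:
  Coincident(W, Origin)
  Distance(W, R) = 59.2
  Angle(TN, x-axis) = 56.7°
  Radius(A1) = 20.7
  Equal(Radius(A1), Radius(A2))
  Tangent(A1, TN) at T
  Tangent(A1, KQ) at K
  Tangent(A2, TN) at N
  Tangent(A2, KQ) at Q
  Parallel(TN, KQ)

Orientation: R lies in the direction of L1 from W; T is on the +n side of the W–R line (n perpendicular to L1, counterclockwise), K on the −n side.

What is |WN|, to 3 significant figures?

62.7

Tangency of A1 to both parallel lines with radius 20.7 puts T and K at W ± 20.7·n: T = (-17.3, 11.4), K = (17.3, -11.4). Equal radii place N and Q the same way about R: N = R + 20.7·n = (15.2, 60.8), Q = R − 20.7·n = (49.8, 38.1). Then |WN| = |N − W| = 62.7.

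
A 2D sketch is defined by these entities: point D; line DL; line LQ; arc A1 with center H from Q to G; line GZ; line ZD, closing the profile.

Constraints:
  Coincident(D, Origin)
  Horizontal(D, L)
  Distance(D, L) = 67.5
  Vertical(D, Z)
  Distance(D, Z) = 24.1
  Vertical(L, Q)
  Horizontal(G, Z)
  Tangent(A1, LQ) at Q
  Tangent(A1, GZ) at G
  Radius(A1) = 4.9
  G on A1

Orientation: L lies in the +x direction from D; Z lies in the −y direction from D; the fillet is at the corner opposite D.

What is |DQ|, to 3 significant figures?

70.2

D is at the origin; DL is horizontal with |DL| = 67.5 and L on the +x side, so L = (67.5, 0.00). DZ is vertical with |DZ| = 24.1 and Z on the −y side, so Z = (0.00, -24.1). The virtual corner opposite D is at (67.5, -24.1). Since A1 is tangent to LQ there, HQ ⟂ LQ and the tangent condition forces HG to be normal to GZ, with radius 4.9, so the center H sits 4.9 in from both sides at H = (62.6, -19.2). That places the tangent points at Q = (67.5, -19.2) on LQ and G = (62.6, -24.1) on GZ. Then |DQ| = |Q − D| = 70.2.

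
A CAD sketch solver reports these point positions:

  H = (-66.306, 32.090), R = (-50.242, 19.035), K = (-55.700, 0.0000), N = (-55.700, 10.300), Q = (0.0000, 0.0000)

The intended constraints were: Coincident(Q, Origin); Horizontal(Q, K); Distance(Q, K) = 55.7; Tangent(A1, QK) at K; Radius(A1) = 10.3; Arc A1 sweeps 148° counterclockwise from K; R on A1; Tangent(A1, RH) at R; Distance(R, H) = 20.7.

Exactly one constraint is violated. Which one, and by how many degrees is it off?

Tangent(A1, RH) at R — off by 7.10°.

Q = (0.00, 0.00) ✓; Q.y = 0.00, K.y = 0.00 ✓; |QK| = 55.70 ✓; ∠(NK, KQ) = 90.00° ✓; |NK| = 10.30 ✓; bearing(N→R) − bearing(N→K) = 148.0° ✓; |NR| = 10.30 ✓; ∠(NR, RH) = 97.10° ✗; |RH| = 20.70 ✓.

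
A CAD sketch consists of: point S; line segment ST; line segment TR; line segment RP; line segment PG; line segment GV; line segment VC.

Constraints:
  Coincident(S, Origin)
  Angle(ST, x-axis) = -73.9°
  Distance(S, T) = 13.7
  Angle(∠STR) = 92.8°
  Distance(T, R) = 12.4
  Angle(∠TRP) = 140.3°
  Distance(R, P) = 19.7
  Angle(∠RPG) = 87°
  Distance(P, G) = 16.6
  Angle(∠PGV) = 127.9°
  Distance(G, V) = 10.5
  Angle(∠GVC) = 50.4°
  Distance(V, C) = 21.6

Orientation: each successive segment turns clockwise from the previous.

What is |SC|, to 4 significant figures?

22.24

∠PGV = 127.9° gives GV at 14.10° from the x-axis; with |GV| = 10.5, V = (-9.466, 7.563). ∠GVC = 50.4° gives VC at -115.5° from the x-axis; with |VC| = 21.6, C = (-18.76, -11.93). Then |SC| = |C − S| = 22.24.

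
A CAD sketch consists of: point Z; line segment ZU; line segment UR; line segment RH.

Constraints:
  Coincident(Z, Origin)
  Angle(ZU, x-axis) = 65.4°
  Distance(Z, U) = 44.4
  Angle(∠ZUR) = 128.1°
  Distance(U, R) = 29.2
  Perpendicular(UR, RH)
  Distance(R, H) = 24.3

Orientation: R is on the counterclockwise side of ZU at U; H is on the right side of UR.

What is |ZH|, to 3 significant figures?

81.9

Z is at the origin; ZU runs at 65.4° with length 44.4, so U = 44.4·(cos 65.4°, sin 65.4°) = (18.5, 40.4). ∠ZUR = 128.1°, so UR runs at 65.4° + (180° − 128.1°) = 117° from the x-axis; with |UR| = 29.2, R = U + 29.2·(cos 117°, sin 117°) = (5.09, 66.3). The perpendicularity gives RH at right angles to UR; with |RH| = 24.3 on the right of UR, H = R + 24.3·(0.889, 0.459) = (26.7, 77.5). Then |ZH| = |H − Z| = 81.9.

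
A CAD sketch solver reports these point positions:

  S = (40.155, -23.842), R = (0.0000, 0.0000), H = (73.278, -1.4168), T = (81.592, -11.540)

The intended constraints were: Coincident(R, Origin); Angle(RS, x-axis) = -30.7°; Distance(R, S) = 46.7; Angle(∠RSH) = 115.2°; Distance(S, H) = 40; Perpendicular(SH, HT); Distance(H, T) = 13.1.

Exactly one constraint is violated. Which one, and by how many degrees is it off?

Perpendicular(SH, HT) — off by 5.30°.

R = (0.00, 0.00) ✓; RS at -30.70° ✓; |RS| = 46.70 ✓; ∠RSH = 115.2° ✓; |SH| = 40.00 ✓; ∠(SH, HT) = 84.70° ✗; |HT| = 13.10 ✓.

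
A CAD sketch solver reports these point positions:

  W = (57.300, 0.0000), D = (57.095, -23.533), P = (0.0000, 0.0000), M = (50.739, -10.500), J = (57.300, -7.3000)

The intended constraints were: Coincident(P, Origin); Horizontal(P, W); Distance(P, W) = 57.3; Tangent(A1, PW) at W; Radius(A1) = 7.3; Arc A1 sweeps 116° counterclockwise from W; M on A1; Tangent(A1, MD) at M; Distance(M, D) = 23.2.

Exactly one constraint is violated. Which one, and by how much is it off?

Distance(M, D) = 23.2 — off by 8.70.

P = (0.00, 0.00) ✓; P.y = 0.00, W.y = 0.00 ✓; |PW| = 57.30 ✓; ∠(JW, WP) = 90.00° ✓; |JW| = 7.300 ✓; bearing(J→M) − bearing(J→W) = 116.0° ✓; |JM| = 7.300 ✓; ∠(JM, MD) = 90.00° ✓; |MD| = 14.50 ✗.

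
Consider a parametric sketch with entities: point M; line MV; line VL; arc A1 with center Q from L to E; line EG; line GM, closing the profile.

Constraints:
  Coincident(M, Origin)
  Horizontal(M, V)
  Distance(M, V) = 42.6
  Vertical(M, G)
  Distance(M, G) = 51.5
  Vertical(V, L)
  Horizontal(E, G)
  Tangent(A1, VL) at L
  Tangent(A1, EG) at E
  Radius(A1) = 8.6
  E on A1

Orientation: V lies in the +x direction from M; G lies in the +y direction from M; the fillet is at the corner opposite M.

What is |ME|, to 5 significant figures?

61.711

M is at the origin; M and V share the same y with |MV| = 42.6 and V on the +x side, so V = (42.600, 0.0000). M and G share the same x with |MG| = 51.5 and G on the +y side, so G = (0.0000, 51.500). The virtual corner opposite M is at (42.600, 51.500). A1 meets VL tangentially, so QL is at right angles to VL and the tangent condition forces QE to be normal to EG, with radius 8.6, so the center Q sits 8.6 in from both sides at Q = (34.000, 42.900). That places the tangent points at L = (42.600, 42.900) on VL and E = (34.000, 51.500) on EG. Then |ME| = |E − M| = 61.711.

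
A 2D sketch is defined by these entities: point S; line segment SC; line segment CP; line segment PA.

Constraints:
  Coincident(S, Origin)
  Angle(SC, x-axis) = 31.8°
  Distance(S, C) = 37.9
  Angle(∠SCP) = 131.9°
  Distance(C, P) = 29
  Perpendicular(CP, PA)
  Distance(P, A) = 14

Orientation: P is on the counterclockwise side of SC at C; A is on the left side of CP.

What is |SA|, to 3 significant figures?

56.1

S is at the origin; SC runs at 31.8° with length 37.9, so C = 37.9·(cos 31.8°, sin 31.8°) = (32.2, 20.0). ∠SCP = 131.9°, so CP runs at 31.8° + (180° − 131.9°) = 79.9° from the x-axis; with |CP| = 29.0, P = C + 29.0·(cos 79.9°, sin 79.9°) = (37.3, 48.5). CP ⟂ PA; with |PA| = 14.0 on the left of CP, A = P + 14.0·(-0.985, 0.175) = (23.5, 51.0). Then |SA| = |A − S| = 56.1.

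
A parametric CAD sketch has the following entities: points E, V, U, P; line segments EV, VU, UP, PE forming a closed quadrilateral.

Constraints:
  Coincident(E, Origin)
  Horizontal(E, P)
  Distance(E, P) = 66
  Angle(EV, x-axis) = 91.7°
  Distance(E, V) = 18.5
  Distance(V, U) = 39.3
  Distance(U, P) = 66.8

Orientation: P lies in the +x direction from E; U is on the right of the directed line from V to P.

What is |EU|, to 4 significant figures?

20.84

E is at the origin; E and P share the same y with |EP| = 66.0 and P in +x, so P = (66.0, 0). EV runs at 91.7° with |EV| = 18.5, so V = (-0.5488, 18.49). U is determined by |VU| = 39.3 and |UP| = 66.8 together: it lies at the intersection of circle(V, 39.3) and circle(P, 66.8). With |VP| = 69.07, the foot of the radical line on VP is 13.41 from V and the perpendicular offset is √(39.3² − 13.41²) = 36.94. Taking the right-of-VP solution: U = (2.485, -20.69).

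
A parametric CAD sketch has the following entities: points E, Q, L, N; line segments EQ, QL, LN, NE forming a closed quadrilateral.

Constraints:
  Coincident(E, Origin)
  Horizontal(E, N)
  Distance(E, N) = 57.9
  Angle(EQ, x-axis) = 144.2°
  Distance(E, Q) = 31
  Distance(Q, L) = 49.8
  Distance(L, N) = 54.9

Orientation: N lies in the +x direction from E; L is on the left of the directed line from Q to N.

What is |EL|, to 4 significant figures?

44.23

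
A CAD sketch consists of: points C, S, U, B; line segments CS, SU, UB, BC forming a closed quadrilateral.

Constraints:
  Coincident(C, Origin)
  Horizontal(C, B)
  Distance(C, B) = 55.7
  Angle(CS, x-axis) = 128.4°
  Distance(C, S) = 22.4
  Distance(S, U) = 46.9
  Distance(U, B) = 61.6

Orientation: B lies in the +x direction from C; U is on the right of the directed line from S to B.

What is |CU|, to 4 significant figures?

27.11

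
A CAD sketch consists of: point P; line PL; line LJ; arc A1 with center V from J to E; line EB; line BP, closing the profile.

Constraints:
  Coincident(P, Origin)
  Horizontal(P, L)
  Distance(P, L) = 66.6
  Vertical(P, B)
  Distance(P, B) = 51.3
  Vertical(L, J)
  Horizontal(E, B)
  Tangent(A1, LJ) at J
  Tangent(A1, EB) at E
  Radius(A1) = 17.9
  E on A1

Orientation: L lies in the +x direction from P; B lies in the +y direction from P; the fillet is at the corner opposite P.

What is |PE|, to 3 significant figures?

70.7

P is at the origin; P and L share the same y with |PL| = 66.6 and L on the +x side, so L = (66.6, 0.00). PB is vertical with |PB| = 51.3 and B on the +y side, so B = (0.00, 51.3). The virtual corner opposite P is at (66.6, 51.3). Since A1 is tangent to LJ there, VJ ⟂ LJ and the tangent condition forces VE to be normal to EB, with radius 17.9, so the center V sits 17.9 in from both sides at V = (48.7, 33.4). That places the tangent points at J = (66.6, 33.4) on LJ and E = (48.7, 51.3) on EB. Then |PE| = |E − P| = 70.7.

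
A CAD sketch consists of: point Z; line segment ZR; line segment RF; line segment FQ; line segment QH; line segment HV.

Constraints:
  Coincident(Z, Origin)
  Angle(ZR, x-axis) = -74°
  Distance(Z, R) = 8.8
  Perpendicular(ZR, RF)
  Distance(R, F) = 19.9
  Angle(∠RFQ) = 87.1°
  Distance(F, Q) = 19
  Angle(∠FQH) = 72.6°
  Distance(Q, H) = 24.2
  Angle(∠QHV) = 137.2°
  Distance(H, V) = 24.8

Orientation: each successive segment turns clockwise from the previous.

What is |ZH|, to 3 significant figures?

4.16

Z is at the origin; ZR runs at -74.0° with length 8.8, so R = (2.43, -8.46). The perpendicularity gives RF at right angles to ZR, so RF runs at -164°; with |RF| = 19.9, F = (-16.7, -13.9). ∠RFQ = 87.1° gives FQ at 103° from the x-axis; with |FQ| = 19.0, Q = (-21.0, 4.56). ∠FQH = 72.6° gives QH at -4.30° from the x-axis; with |QH| = 24.2, H = (3.12, 2.75). Then |ZH| = |H − Z| = 4.16.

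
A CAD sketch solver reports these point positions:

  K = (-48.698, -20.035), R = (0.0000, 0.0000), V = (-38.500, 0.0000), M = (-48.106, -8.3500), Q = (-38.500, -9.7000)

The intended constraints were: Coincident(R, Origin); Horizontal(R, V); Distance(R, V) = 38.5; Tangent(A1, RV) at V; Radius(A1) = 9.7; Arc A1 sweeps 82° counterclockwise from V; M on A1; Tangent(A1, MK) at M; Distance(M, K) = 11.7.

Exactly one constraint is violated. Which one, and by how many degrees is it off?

Tangent(A1, MK) at M — off by 5.10°.

R = (0.00, 0.00) ✓; R.y = 0.00, V.y = 0.00 ✓; |RV| = 38.50 ✓; ∠(QV, VR) = 90.00° ✓; |QV| = 9.700 ✓; bearing(Q→M) − bearing(Q→V) = 82.00° ✓; |QM| = 9.700 ✓; ∠(QM, MK) = 84.90° ✗; |MK| = 11.70 ✓.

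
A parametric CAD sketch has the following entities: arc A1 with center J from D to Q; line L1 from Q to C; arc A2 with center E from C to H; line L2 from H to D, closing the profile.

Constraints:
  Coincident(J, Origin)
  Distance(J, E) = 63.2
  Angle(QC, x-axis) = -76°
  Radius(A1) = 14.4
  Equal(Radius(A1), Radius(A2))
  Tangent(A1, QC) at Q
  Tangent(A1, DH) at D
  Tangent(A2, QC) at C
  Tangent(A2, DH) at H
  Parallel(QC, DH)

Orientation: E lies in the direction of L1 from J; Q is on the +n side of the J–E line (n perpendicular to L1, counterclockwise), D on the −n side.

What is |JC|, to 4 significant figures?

64.82

Tangency of A1 to both parallel lines with radius 14.4 puts Q and D at J ± 14.4·n: Q = (13.97, 3.484), D = (-13.97, -3.484). Equal radii place C and H the same way about E: C = E + 14.4·n = (29.26, -57.84), H = E − 14.4·n = (1.317, -64.81). Then |JC| = |C − J| = 64.82.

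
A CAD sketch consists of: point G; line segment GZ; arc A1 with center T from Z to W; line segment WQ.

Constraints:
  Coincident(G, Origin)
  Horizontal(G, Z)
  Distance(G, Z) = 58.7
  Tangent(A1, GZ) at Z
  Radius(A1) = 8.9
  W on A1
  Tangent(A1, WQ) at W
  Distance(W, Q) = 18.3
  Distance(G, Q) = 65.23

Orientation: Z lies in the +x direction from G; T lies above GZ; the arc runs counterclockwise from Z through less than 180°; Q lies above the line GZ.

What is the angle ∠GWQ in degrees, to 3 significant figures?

74.0°

Checks: |TW| = 8.900 ✓; ∠(TW, WQ) = 90.00° ✓; |WQ| = 18.30 ✓; |GQ| = 65.23 ✓.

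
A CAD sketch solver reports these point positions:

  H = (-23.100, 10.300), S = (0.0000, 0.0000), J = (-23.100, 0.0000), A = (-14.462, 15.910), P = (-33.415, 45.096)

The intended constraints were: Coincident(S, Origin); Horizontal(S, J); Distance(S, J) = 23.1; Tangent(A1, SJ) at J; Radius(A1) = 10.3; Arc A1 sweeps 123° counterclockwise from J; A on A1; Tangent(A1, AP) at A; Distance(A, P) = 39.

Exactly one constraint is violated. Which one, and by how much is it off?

Distance(A, P) = 39 — off by 4.20.

S = (0.00, 0.00) ✓; S.y = 0.00, J.y = 0.00 ✓; |SJ| = 23.10 ✓; ∠(HJ, JS) = 90.00° ✓; |HJ| = 10.30 ✓; bearing(H→A) − bearing(H→J) = 123.0° ✓; |HA| = 10.30 ✓; ∠(HA, AP) = 90.00° ✓; |AP| = 34.80 ✗.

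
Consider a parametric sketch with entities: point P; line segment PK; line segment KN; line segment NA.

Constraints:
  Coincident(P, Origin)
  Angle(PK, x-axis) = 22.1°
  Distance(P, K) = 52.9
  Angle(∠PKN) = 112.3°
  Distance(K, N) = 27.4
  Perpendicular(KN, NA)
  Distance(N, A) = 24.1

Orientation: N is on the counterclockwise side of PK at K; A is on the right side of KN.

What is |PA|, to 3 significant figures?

87.1

P is at the origin; PK runs at 22.1° with length 52.9, so K = 52.9·(cos 22.1°, sin 22.1°) = (49.0, 19.9). ∠PKN = 112.3°, so KN runs at 22.1° + (180° − 112.3°) = 89.8° from the x-axis; with |KN| = 27.4, N = K + 27.4·(cos 89.8°, sin 89.8°) = (49.1, 47.3). KN ⟂ NA; with |NA| = 24.1 on the right of KN, A = N + 24.1·(1.00, -0.00349) = (73.2, 47.2). Then |PA| = |A − P| = 87.1.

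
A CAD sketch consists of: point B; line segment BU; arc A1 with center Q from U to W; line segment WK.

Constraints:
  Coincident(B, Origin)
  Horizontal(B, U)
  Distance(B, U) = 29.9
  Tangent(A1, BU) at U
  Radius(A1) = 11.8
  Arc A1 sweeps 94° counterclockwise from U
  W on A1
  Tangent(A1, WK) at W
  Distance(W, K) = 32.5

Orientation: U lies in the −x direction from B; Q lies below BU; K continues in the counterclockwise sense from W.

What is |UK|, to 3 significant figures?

46.0

On A1, U sits at bearing 90° from Q; a 94° counterclockwise sweep puts W at bearing 184°, so W = Q + 11.8·(cos 184°, sin 184°) = (-41.7, -12.6). Tangency of A1 to WK means the radius QW is perpendicular to WK, so WK runs along (−sin 184°, cos 184°); with |WK| = 32.5, K = (-39.4, -45.0). Then |UK| = |K − U| = 46.0.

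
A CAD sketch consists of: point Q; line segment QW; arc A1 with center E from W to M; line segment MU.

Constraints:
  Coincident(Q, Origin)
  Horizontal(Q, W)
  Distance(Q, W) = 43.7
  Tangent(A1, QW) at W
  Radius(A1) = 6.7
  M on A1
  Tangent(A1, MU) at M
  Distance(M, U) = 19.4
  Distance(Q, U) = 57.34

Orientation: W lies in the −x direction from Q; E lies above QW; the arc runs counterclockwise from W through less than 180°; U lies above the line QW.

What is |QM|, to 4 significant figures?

40.16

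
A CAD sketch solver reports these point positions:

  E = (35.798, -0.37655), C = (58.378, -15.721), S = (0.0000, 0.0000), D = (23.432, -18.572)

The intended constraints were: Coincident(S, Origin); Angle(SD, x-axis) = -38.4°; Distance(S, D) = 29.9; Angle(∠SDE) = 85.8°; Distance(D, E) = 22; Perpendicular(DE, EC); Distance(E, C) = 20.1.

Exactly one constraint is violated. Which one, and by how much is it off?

Distance(E, C) = 20.1 — off by 7.20.

S = (0.00, 0.00) ✓; SD at -38.40° ✓; |SD| = 29.90 ✓; ∠SDE = 85.80° ✓; |DE| = 22.00 ✓; ∠(DE, EC) = 90.00° ✓; |EC| = 27.30 ✗.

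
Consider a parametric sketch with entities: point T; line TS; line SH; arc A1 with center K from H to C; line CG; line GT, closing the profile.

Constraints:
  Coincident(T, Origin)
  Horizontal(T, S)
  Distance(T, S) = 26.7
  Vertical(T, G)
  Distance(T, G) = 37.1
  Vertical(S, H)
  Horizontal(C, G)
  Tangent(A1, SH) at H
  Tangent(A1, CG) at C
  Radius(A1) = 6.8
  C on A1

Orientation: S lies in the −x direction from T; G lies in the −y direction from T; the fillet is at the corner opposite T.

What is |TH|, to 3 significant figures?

40.4

T is at the origin; T and S share the same y with |TS| = 26.7 and S on the −x side, so S = (-26.7, 0.00). T and G share the same x with |TG| = 37.1 and G on the −y side, so G = (0.00, -37.1). The virtual corner opposite T is at (-26.7, -37.1). The tangent condition forces KH to be normal to SH and the tangent condition forces KC to be normal to CG, with radius 6.8, so the center K sits 6.8 in from both sides at K = (-19.9, -30.3). That places the tangent points at H = (-26.7, -30.3) on SH and C = (-19.9, -37.1) on CG. Then |TH| = |H − T| = 40.4.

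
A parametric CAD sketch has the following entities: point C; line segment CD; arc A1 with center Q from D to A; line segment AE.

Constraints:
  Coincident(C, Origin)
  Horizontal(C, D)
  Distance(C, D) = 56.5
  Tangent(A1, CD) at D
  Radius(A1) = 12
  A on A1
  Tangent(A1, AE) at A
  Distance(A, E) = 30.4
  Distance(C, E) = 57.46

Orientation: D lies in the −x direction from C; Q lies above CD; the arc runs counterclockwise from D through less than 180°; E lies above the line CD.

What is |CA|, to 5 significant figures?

45.808

Checks: ∠(QD, DC) = 90.00° ✓; |QD| = 12.00 ✓; |QA| = 12.00 ✓; ∠(QA, AE) = 90.00° ✓; |AE| = 30.40 ✓; |CE| = 57.46 ✓.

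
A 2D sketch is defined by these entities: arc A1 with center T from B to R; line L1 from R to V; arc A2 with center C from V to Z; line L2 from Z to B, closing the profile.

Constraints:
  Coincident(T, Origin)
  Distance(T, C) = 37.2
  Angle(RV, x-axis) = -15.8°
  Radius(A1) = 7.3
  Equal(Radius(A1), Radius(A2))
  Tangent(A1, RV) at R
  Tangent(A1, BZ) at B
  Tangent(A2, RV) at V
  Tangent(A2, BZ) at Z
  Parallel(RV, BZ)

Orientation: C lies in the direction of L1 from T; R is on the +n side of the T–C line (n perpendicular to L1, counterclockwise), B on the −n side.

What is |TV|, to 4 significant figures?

37.91

The slot axis is L1's direction at -15.8°, so u = (cos -15.8°, sin -15.8°) = (0.9622, -0.2723) and n = (−sin -15.8°, cos -15.8°) = (0.2723, 0.9622). T is at the origin and C lies 37.2 along u from T, so C = 37.2·u = (35.79, -10.13). Tangency of A1 to both parallel lines with radius 7.3 puts R and B at T ± 7.3·n: R = (1.988, 7.024), B = (-1.988, -7.024). Equal radii place V and Z the same way about C: V = C + 7.3·n = (37.78, -3.105), Z = C − 7.3·n = (33.81, -17.15). Then |TV| = |V − T| = 37.91.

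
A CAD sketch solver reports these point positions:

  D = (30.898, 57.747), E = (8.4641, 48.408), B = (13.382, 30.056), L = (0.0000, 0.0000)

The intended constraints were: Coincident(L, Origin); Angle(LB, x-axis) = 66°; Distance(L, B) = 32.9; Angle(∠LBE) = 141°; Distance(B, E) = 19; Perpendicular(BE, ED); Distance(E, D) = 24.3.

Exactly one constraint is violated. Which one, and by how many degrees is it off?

Perpendicular(BE, ED) — off by 7.60°.

L = (0.00, 0.00) ✓; LB at 66.00° ✓; |LB| = 32.90 ✓; ∠LBE = 141.0° ✓; |BE| = 19.00 ✓; ∠(BE, ED) = 82.40° ✗; |ED| = 24.30 ✓.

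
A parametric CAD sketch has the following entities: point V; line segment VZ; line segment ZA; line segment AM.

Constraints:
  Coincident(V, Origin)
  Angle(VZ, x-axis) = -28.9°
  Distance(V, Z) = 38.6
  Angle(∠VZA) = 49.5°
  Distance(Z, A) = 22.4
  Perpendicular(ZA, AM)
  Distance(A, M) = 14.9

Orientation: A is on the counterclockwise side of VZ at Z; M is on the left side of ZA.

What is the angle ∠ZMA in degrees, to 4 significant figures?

56.37°

∠VZA = 49.5°, so ZA runs at -28.9° + (180° − 49.5°) = 101.6° from the x-axis; with |ZA| = 22.4, A = Z + 22.4·(cos 101.6°, sin 101.6°) = (29.29, 3.288). ZA ⟂ AM; with |AM| = 14.9 on the left of ZA, M = A + 14.9·(-0.9796, -0.2011) = (14.69, 0.2917). Then cos ∠ZMA = MZ·MA / (|MZ||MA|), giving 56.37°.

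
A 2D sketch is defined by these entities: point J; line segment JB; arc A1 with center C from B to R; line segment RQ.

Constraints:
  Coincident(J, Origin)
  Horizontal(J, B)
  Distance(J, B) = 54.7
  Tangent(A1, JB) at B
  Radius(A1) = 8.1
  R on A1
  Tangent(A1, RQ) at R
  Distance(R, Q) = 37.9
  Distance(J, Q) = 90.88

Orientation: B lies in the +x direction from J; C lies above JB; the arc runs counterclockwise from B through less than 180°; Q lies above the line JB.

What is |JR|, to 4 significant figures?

61.05

J is at the origin; JB is horizontal with |JB| = 54.7 and B on the +x side, so B = (54.70, 0.000). A1 meets JB tangentially, so CB is at right angles to JB, so C = B + (0, 8.1) = (54.70, 8.100). Since CR ⟂ RQ (tangency), |CQ| = √(8.1² + 37.9²) = 38.76 regardless of where R sits on A1. So Q lies on both circle(J, 90.88) and circle(C, 38.76); the above-JB intersection is Q = (84.92, 32.36). R is the foot of the tangent from Q: R = (60.98, 2.983).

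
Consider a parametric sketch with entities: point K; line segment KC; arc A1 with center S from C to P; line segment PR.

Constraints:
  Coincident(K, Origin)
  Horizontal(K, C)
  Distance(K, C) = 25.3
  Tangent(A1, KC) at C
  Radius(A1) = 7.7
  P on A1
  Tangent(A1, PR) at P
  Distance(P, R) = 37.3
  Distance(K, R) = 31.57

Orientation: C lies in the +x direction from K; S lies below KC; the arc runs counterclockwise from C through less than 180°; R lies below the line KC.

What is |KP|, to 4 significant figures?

19.61

K is at the origin; KC is horizontal with |KC| = 25.3 and C on the +x side, so C = (25.30, 0.000). Tangency of A1 to KC means the radius SC is perpendicular to KC, so S = C + (0, -7.7) = (25.30, -7.700). Since SP ⟂ PR (tangency), |SR| = √(7.7² + 37.3²) = 38.09 regardless of where P sits on A1. So R lies on both circle(K, 31.57) and circle(S, 38.09); the below-KC intersection is R = (-4.652, -31.23). P is the foot of the tangent from R: P = (19.42, -2.731).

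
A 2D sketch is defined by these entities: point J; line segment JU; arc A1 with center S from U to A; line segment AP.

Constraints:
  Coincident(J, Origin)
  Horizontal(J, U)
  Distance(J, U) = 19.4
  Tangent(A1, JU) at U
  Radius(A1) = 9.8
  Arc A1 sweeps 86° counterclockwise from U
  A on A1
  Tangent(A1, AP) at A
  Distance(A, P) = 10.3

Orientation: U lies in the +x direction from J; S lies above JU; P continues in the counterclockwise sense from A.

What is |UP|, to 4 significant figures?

22.05

On A1, U sits at bearing -90° from S; an 86° counterclockwise sweep puts A at bearing -4°, so A = S + 9.8·(cos -4°, sin -4°) = (29.18, 9.116). The tangent condition forces SA to be normal to AP, so AP runs along (−sin -4°, cos -4°); with |AP| = 10.3, P = (29.89, 19.39). Then |UP| = |P − U| = 22.05.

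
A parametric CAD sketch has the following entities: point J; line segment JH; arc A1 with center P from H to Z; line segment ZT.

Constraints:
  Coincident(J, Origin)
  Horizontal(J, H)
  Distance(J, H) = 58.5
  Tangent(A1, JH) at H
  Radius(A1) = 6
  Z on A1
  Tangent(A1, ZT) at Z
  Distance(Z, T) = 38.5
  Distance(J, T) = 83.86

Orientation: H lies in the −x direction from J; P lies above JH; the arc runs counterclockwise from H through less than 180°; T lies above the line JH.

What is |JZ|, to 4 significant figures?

54.04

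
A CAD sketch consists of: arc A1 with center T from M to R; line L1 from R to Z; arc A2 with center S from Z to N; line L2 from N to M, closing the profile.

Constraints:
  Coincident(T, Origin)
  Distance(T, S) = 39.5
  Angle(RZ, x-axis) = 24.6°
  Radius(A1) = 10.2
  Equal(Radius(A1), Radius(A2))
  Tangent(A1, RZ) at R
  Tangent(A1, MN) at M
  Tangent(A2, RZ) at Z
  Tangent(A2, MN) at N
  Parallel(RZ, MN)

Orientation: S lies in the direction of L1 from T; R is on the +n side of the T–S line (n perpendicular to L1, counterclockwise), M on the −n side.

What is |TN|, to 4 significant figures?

40.80

The slot axis is L1's direction at 24.6°, so u = (cos 24.6°, sin 24.6°) = (0.9092, 0.4163) and n = (−sin 24.6°, cos 24.6°) = (-0.4163, 0.9092). T is at the origin and S lies 39.5 along u from T, so S = 39.5·u = (35.91, 16.44). Tangency of A1 to both parallel lines with radius 10.2 puts R and M at T ± 10.2·n: R = (-4.246, 9.274), M = (4.246, -9.274). Equal radii place Z and N the same way about S: Z = S + 10.2·n = (31.67, 25.72), N = S − 10.2·n = (40.16, 7.169). Then |TN| = |N − T| = 40.80.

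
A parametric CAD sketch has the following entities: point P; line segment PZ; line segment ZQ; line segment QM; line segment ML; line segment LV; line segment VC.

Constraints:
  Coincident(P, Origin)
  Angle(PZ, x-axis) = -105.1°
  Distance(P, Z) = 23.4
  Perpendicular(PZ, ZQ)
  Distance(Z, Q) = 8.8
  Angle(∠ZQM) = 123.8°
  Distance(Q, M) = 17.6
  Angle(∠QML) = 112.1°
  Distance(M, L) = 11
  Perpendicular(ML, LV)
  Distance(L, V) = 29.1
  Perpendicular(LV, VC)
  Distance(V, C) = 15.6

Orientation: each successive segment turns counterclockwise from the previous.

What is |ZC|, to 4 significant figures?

6.229

P is at the origin; PZ runs at -105.1° with length 23.4, so Z = (-6.096, -22.59). The perpendicularity gives ZQ at right angles to PZ, so ZQ runs at -15.10°; with |ZQ| = 8.8, Q = (2.400, -24.88). ∠ZQM = 123.8° gives QM at 41.10° from the x-axis; with |QM| = 17.6, M = (15.66, -13.31). ∠QML = 112.1° gives ML at 109.0° from the x-axis; with |ML| = 11.0, L = (12.08, -2.914). ML is perpendicular to LV, so LV runs at -161.0°; with |LV| = 29.1, V = (-15.43, -12.39). LV is perpendicular to VC, so VC runs at -71.00°; with |VC| = 15.6, C = (-10.35, -27.14). Then |ZC| = |C − Z| = 6.229.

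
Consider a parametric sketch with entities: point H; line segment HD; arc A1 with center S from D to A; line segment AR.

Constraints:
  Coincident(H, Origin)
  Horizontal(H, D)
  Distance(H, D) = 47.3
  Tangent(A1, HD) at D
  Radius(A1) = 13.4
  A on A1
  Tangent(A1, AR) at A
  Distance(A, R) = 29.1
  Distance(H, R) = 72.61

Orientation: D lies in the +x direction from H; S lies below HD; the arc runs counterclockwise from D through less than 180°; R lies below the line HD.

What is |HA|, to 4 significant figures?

44.07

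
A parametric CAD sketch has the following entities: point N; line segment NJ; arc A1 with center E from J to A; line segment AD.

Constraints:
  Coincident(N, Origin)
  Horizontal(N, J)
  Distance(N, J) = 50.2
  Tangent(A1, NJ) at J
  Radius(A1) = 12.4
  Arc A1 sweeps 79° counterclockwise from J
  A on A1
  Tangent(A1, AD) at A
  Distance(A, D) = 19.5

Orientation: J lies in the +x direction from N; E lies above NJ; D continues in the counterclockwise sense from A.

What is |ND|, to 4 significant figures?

72.25

On A1, J sits at bearing -90° from E; a 79° counterclockwise sweep puts A at bearing -11°, so A = E + 12.4·(cos -11°, sin -11°) = (62.37, 10.03). Tangency of A1 to AD means the radius EA is perpendicular to AD, so AD runs along (−sin -11°, cos -11°); with |AD| = 19.5, D = (66.09, 29.18). Then |ND| = |D − N| = 72.25.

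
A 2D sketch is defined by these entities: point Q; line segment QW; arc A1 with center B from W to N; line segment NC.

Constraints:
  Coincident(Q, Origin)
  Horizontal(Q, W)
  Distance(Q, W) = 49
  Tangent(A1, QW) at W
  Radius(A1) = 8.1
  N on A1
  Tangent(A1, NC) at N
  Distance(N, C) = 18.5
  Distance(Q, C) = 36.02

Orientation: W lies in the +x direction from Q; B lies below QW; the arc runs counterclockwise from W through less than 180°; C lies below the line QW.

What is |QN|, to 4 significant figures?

42.70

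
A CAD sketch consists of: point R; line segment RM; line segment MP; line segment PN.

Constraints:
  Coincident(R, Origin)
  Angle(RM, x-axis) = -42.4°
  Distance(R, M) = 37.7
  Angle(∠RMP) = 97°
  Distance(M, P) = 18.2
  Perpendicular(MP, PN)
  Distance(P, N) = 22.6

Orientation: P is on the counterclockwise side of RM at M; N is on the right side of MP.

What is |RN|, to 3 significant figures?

64.2

∠RMP = 97.0°, so MP runs at -42.4° + (180° − 97.0°) = 40.6° from the x-axis; with |MP| = 18.2, P = M + 18.2·(cos 40.6°, sin 40.6°) = (41.7, -13.6). MP is perpendicular to PN; with |PN| = 22.6 on the right of MP, N = P + 22.6·(0.651, -0.759) = (56.4, -30.7). Then |RN| = |N − R| = 64.2.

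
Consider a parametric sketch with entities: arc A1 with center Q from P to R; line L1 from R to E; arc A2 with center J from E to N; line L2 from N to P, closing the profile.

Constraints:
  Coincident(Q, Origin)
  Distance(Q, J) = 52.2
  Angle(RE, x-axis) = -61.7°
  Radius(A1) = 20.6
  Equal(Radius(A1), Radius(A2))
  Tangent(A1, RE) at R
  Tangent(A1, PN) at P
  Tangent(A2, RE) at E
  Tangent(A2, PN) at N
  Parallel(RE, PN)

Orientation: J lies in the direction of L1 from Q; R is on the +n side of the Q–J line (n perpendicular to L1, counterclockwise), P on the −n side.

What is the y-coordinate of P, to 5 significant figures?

-9.7662

The slot axis is L1's direction at -61.7°, so u = (cos -61.7°, sin -61.7°) = (0.47409, -0.88048) and n = (−sin -61.7°, cos -61.7°) = (0.88048, 0.47409). Q is at the origin and J lies 52.2 along u from Q, so J = 52.2·u = (24.747, -45.961). Tangency of A1 to both parallel lines with radius 20.6 puts R and P at Q ± 20.6·n: R = (18.138, 9.7662), P = (-18.138, -9.7662). So P.y = -9.7662.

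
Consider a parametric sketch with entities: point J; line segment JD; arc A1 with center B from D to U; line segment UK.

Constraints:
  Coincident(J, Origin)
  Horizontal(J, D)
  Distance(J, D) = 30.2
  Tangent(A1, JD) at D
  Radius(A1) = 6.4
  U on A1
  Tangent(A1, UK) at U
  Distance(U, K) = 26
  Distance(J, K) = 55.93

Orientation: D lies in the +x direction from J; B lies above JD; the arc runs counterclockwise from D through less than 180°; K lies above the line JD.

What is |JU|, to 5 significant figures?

35.469

Checks: |BU| = 6.400 ✓; ∠(BU, UK) = 90.00° ✓; |UK| = 26.00 ✓; |JK| = 55.93 ✓.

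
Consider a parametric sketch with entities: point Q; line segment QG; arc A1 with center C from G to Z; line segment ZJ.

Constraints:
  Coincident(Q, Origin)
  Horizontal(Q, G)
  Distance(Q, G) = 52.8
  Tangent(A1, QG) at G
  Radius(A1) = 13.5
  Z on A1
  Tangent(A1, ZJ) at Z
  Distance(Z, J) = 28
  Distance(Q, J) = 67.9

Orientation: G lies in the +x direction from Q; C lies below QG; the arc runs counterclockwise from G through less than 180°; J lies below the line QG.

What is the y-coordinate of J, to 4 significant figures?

-44.55

Checks: |CZ| = 13.50 ✓; ∠(CZ, ZJ) = 90.00° ✓; |ZJ| = 28.00 ✓; |QJ| = 67.90 ✓.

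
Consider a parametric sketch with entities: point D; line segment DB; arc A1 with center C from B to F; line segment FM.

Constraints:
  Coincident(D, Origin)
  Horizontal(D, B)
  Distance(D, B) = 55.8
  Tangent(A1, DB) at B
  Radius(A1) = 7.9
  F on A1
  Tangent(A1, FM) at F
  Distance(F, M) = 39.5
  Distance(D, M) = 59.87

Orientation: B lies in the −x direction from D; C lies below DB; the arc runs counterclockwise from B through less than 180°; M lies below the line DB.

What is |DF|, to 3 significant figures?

63.5

Checks: |CF| = 7.900 ✓; ∠(CF, FM) = 90.00° ✓; |FM| = 39.50 ✓; |DM| = 59.87 ✓.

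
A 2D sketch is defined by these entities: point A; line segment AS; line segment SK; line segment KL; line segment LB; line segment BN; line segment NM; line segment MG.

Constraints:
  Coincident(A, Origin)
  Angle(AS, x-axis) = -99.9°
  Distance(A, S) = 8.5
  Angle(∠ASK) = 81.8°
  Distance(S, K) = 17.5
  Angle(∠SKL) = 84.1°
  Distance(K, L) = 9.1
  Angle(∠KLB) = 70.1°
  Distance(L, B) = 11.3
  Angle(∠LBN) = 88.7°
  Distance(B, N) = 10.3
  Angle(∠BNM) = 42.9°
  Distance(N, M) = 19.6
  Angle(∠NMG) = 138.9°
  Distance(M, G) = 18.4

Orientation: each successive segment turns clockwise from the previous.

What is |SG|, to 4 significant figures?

31.64

∠BNM = 42.9° gives NM at 87.70° from the x-axis; with |NM| = 19.6, M = (-12.77, 9.868). ∠NMG = 138.9° gives MG at 46.60° from the x-axis; with |MG| = 18.4, G = (-0.1315, 23.24). Then |SG| = |G − S| = 31.64.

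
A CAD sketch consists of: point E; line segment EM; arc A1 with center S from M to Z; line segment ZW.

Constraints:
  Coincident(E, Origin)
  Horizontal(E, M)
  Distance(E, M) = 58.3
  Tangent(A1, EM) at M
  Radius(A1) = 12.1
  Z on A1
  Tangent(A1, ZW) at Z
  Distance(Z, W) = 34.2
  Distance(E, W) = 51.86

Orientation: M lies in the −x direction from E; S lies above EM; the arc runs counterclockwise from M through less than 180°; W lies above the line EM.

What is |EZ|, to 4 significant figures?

47.71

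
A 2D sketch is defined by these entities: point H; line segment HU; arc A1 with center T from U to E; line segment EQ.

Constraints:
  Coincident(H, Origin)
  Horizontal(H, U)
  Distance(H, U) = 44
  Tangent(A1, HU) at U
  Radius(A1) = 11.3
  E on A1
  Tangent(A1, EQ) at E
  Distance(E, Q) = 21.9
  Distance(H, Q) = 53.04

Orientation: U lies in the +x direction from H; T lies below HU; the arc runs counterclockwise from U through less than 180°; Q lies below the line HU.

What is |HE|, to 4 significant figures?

36.20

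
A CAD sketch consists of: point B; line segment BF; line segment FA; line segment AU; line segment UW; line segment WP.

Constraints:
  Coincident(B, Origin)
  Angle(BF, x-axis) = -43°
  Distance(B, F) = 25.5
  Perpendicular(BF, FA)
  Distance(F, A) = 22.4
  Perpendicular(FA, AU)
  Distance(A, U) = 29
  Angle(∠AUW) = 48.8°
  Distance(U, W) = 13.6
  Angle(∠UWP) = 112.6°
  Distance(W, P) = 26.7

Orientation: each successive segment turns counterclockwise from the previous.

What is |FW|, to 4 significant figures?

23.45

B is at the origin; BF runs at -43.0° with length 25.5, so F = (18.65, -17.39). The perpendicularity gives FA at right angles to BF, so FA runs at 47.00°; with |FA| = 22.4, A = (33.93, -1.009). The perpendicularity gives AU at right angles to FA, so AU runs at 137.0°; with |AU| = 29.0, U = (12.72, 18.77). ∠AUW = 48.8° gives UW at -91.80° from the x-axis; with |UW| = 13.6, W = (12.29, 5.176). Then |FW| = |W − F| = 23.45.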